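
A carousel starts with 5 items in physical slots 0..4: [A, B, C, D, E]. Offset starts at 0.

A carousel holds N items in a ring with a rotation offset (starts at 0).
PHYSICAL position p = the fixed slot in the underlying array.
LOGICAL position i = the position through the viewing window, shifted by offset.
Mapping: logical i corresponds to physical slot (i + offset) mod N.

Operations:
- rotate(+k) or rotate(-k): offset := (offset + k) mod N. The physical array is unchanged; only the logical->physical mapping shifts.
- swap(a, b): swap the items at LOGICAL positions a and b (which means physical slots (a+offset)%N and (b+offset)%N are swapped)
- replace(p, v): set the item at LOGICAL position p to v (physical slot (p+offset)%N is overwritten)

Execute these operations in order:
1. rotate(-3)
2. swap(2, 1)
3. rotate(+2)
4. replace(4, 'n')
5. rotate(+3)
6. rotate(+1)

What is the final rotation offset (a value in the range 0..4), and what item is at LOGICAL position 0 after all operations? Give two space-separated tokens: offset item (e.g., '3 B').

Answer: 3 n

Derivation:
After op 1 (rotate(-3)): offset=2, physical=[A,B,C,D,E], logical=[C,D,E,A,B]
After op 2 (swap(2, 1)): offset=2, physical=[A,B,C,E,D], logical=[C,E,D,A,B]
After op 3 (rotate(+2)): offset=4, physical=[A,B,C,E,D], logical=[D,A,B,C,E]
After op 4 (replace(4, 'n')): offset=4, physical=[A,B,C,n,D], logical=[D,A,B,C,n]
After op 5 (rotate(+3)): offset=2, physical=[A,B,C,n,D], logical=[C,n,D,A,B]
After op 6 (rotate(+1)): offset=3, physical=[A,B,C,n,D], logical=[n,D,A,B,C]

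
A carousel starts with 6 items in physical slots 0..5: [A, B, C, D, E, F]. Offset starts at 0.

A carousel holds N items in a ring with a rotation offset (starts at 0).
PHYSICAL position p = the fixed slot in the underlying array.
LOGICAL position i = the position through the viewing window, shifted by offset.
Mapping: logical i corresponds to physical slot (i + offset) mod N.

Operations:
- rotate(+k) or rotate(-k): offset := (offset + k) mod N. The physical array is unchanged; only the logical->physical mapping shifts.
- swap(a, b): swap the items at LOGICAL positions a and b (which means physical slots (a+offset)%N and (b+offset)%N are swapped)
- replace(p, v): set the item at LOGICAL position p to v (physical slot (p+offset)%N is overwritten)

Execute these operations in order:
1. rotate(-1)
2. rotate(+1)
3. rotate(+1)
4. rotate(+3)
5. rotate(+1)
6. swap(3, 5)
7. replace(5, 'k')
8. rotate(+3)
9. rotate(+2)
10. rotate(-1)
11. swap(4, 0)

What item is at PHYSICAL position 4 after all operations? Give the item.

After op 1 (rotate(-1)): offset=5, physical=[A,B,C,D,E,F], logical=[F,A,B,C,D,E]
After op 2 (rotate(+1)): offset=0, physical=[A,B,C,D,E,F], logical=[A,B,C,D,E,F]
After op 3 (rotate(+1)): offset=1, physical=[A,B,C,D,E,F], logical=[B,C,D,E,F,A]
After op 4 (rotate(+3)): offset=4, physical=[A,B,C,D,E,F], logical=[E,F,A,B,C,D]
After op 5 (rotate(+1)): offset=5, physical=[A,B,C,D,E,F], logical=[F,A,B,C,D,E]
After op 6 (swap(3, 5)): offset=5, physical=[A,B,E,D,C,F], logical=[F,A,B,E,D,C]
After op 7 (replace(5, 'k')): offset=5, physical=[A,B,E,D,k,F], logical=[F,A,B,E,D,k]
After op 8 (rotate(+3)): offset=2, physical=[A,B,E,D,k,F], logical=[E,D,k,F,A,B]
After op 9 (rotate(+2)): offset=4, physical=[A,B,E,D,k,F], logical=[k,F,A,B,E,D]
After op 10 (rotate(-1)): offset=3, physical=[A,B,E,D,k,F], logical=[D,k,F,A,B,E]
After op 11 (swap(4, 0)): offset=3, physical=[A,D,E,B,k,F], logical=[B,k,F,A,D,E]

Answer: k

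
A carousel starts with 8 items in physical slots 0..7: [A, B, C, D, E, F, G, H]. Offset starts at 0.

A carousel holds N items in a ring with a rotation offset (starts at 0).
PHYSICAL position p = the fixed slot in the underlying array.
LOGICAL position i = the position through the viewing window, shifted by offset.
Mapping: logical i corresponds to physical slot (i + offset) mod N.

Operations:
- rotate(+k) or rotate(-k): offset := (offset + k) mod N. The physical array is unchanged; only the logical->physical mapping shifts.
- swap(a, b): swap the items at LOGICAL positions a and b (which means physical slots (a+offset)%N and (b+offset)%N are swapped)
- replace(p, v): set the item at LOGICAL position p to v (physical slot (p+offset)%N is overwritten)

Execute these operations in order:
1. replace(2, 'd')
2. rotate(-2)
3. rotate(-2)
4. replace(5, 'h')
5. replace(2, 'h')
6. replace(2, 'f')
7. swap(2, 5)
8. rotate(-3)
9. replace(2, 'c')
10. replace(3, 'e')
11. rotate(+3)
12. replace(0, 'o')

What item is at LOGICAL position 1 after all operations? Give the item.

Answer: F

Derivation:
After op 1 (replace(2, 'd')): offset=0, physical=[A,B,d,D,E,F,G,H], logical=[A,B,d,D,E,F,G,H]
After op 2 (rotate(-2)): offset=6, physical=[A,B,d,D,E,F,G,H], logical=[G,H,A,B,d,D,E,F]
After op 3 (rotate(-2)): offset=4, physical=[A,B,d,D,E,F,G,H], logical=[E,F,G,H,A,B,d,D]
After op 4 (replace(5, 'h')): offset=4, physical=[A,h,d,D,E,F,G,H], logical=[E,F,G,H,A,h,d,D]
After op 5 (replace(2, 'h')): offset=4, physical=[A,h,d,D,E,F,h,H], logical=[E,F,h,H,A,h,d,D]
After op 6 (replace(2, 'f')): offset=4, physical=[A,h,d,D,E,F,f,H], logical=[E,F,f,H,A,h,d,D]
After op 7 (swap(2, 5)): offset=4, physical=[A,f,d,D,E,F,h,H], logical=[E,F,h,H,A,f,d,D]
After op 8 (rotate(-3)): offset=1, physical=[A,f,d,D,E,F,h,H], logical=[f,d,D,E,F,h,H,A]
After op 9 (replace(2, 'c')): offset=1, physical=[A,f,d,c,E,F,h,H], logical=[f,d,c,E,F,h,H,A]
After op 10 (replace(3, 'e')): offset=1, physical=[A,f,d,c,e,F,h,H], logical=[f,d,c,e,F,h,H,A]
After op 11 (rotate(+3)): offset=4, physical=[A,f,d,c,e,F,h,H], logical=[e,F,h,H,A,f,d,c]
After op 12 (replace(0, 'o')): offset=4, physical=[A,f,d,c,o,F,h,H], logical=[o,F,h,H,A,f,d,c]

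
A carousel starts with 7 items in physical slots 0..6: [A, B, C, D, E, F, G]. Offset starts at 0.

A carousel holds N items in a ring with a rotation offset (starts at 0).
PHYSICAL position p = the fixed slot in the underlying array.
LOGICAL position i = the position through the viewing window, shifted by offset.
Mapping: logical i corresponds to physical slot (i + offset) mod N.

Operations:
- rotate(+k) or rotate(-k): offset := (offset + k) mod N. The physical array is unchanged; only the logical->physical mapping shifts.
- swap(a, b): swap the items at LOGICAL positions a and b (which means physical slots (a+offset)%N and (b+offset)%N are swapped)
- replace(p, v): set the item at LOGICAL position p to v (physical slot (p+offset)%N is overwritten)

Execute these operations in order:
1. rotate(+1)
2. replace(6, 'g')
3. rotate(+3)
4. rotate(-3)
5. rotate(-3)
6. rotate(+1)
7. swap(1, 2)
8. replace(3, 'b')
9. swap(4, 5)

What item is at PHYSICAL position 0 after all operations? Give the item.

After op 1 (rotate(+1)): offset=1, physical=[A,B,C,D,E,F,G], logical=[B,C,D,E,F,G,A]
After op 2 (replace(6, 'g')): offset=1, physical=[g,B,C,D,E,F,G], logical=[B,C,D,E,F,G,g]
After op 3 (rotate(+3)): offset=4, physical=[g,B,C,D,E,F,G], logical=[E,F,G,g,B,C,D]
After op 4 (rotate(-3)): offset=1, physical=[g,B,C,D,E,F,G], logical=[B,C,D,E,F,G,g]
After op 5 (rotate(-3)): offset=5, physical=[g,B,C,D,E,F,G], logical=[F,G,g,B,C,D,E]
After op 6 (rotate(+1)): offset=6, physical=[g,B,C,D,E,F,G], logical=[G,g,B,C,D,E,F]
After op 7 (swap(1, 2)): offset=6, physical=[B,g,C,D,E,F,G], logical=[G,B,g,C,D,E,F]
After op 8 (replace(3, 'b')): offset=6, physical=[B,g,b,D,E,F,G], logical=[G,B,g,b,D,E,F]
After op 9 (swap(4, 5)): offset=6, physical=[B,g,b,E,D,F,G], logical=[G,B,g,b,E,D,F]

Answer: B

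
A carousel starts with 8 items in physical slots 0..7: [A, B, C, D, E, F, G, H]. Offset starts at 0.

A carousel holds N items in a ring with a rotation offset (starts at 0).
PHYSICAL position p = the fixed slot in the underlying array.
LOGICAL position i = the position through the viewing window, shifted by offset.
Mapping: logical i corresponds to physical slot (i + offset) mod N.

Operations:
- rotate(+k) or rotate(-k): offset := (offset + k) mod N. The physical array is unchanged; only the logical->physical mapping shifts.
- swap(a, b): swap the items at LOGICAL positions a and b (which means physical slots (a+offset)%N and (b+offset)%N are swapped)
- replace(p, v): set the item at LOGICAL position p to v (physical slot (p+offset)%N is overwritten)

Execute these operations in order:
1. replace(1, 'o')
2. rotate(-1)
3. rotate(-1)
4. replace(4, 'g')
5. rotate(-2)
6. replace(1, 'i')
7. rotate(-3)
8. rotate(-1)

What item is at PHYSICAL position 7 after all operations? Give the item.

Answer: H

Derivation:
After op 1 (replace(1, 'o')): offset=0, physical=[A,o,C,D,E,F,G,H], logical=[A,o,C,D,E,F,G,H]
After op 2 (rotate(-1)): offset=7, physical=[A,o,C,D,E,F,G,H], logical=[H,A,o,C,D,E,F,G]
After op 3 (rotate(-1)): offset=6, physical=[A,o,C,D,E,F,G,H], logical=[G,H,A,o,C,D,E,F]
After op 4 (replace(4, 'g')): offset=6, physical=[A,o,g,D,E,F,G,H], logical=[G,H,A,o,g,D,E,F]
After op 5 (rotate(-2)): offset=4, physical=[A,o,g,D,E,F,G,H], logical=[E,F,G,H,A,o,g,D]
After op 6 (replace(1, 'i')): offset=4, physical=[A,o,g,D,E,i,G,H], logical=[E,i,G,H,A,o,g,D]
After op 7 (rotate(-3)): offset=1, physical=[A,o,g,D,E,i,G,H], logical=[o,g,D,E,i,G,H,A]
After op 8 (rotate(-1)): offset=0, physical=[A,o,g,D,E,i,G,H], logical=[A,o,g,D,E,i,G,H]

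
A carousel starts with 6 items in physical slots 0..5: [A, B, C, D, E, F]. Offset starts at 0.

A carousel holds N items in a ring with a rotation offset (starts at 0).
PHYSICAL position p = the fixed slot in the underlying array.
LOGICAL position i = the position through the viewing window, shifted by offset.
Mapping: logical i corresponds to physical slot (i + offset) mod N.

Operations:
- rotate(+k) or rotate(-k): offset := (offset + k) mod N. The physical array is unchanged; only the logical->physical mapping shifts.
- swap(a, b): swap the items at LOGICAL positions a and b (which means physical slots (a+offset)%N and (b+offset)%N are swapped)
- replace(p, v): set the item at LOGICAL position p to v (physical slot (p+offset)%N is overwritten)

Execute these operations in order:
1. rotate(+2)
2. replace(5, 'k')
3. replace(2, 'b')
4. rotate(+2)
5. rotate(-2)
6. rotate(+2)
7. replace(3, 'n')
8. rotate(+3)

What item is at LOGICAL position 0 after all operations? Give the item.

After op 1 (rotate(+2)): offset=2, physical=[A,B,C,D,E,F], logical=[C,D,E,F,A,B]
After op 2 (replace(5, 'k')): offset=2, physical=[A,k,C,D,E,F], logical=[C,D,E,F,A,k]
After op 3 (replace(2, 'b')): offset=2, physical=[A,k,C,D,b,F], logical=[C,D,b,F,A,k]
After op 4 (rotate(+2)): offset=4, physical=[A,k,C,D,b,F], logical=[b,F,A,k,C,D]
After op 5 (rotate(-2)): offset=2, physical=[A,k,C,D,b,F], logical=[C,D,b,F,A,k]
After op 6 (rotate(+2)): offset=4, physical=[A,k,C,D,b,F], logical=[b,F,A,k,C,D]
After op 7 (replace(3, 'n')): offset=4, physical=[A,n,C,D,b,F], logical=[b,F,A,n,C,D]
After op 8 (rotate(+3)): offset=1, physical=[A,n,C,D,b,F], logical=[n,C,D,b,F,A]

Answer: n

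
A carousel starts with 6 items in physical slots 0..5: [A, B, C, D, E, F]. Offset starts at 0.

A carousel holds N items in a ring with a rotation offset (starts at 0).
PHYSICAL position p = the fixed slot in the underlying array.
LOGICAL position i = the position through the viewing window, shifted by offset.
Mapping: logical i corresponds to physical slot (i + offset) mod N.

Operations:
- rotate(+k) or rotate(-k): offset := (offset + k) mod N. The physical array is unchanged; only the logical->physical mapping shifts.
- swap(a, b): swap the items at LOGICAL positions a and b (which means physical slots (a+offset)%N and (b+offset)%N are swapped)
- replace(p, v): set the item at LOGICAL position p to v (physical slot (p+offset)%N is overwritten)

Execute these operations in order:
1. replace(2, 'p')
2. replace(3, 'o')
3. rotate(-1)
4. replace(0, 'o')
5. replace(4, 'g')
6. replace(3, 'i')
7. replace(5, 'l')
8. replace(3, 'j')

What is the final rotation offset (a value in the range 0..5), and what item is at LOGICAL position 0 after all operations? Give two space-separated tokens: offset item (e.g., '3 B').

Answer: 5 o

Derivation:
After op 1 (replace(2, 'p')): offset=0, physical=[A,B,p,D,E,F], logical=[A,B,p,D,E,F]
After op 2 (replace(3, 'o')): offset=0, physical=[A,B,p,o,E,F], logical=[A,B,p,o,E,F]
After op 3 (rotate(-1)): offset=5, physical=[A,B,p,o,E,F], logical=[F,A,B,p,o,E]
After op 4 (replace(0, 'o')): offset=5, physical=[A,B,p,o,E,o], logical=[o,A,B,p,o,E]
After op 5 (replace(4, 'g')): offset=5, physical=[A,B,p,g,E,o], logical=[o,A,B,p,g,E]
After op 6 (replace(3, 'i')): offset=5, physical=[A,B,i,g,E,o], logical=[o,A,B,i,g,E]
After op 7 (replace(5, 'l')): offset=5, physical=[A,B,i,g,l,o], logical=[o,A,B,i,g,l]
After op 8 (replace(3, 'j')): offset=5, physical=[A,B,j,g,l,o], logical=[o,A,B,j,g,l]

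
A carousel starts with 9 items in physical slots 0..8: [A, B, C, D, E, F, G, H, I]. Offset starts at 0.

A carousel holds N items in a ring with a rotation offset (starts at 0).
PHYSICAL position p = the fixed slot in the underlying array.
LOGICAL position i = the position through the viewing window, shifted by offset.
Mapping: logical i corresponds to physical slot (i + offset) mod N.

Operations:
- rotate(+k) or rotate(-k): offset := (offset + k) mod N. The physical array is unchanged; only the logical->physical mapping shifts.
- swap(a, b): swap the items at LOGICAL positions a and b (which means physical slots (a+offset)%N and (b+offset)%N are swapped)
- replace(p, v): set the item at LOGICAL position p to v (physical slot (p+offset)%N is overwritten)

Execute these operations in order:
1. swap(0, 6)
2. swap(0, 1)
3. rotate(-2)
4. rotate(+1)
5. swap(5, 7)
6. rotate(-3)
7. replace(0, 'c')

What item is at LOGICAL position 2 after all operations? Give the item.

After op 1 (swap(0, 6)): offset=0, physical=[G,B,C,D,E,F,A,H,I], logical=[G,B,C,D,E,F,A,H,I]
After op 2 (swap(0, 1)): offset=0, physical=[B,G,C,D,E,F,A,H,I], logical=[B,G,C,D,E,F,A,H,I]
After op 3 (rotate(-2)): offset=7, physical=[B,G,C,D,E,F,A,H,I], logical=[H,I,B,G,C,D,E,F,A]
After op 4 (rotate(+1)): offset=8, physical=[B,G,C,D,E,F,A,H,I], logical=[I,B,G,C,D,E,F,A,H]
After op 5 (swap(5, 7)): offset=8, physical=[B,G,C,D,A,F,E,H,I], logical=[I,B,G,C,D,A,F,E,H]
After op 6 (rotate(-3)): offset=5, physical=[B,G,C,D,A,F,E,H,I], logical=[F,E,H,I,B,G,C,D,A]
After op 7 (replace(0, 'c')): offset=5, physical=[B,G,C,D,A,c,E,H,I], logical=[c,E,H,I,B,G,C,D,A]

Answer: H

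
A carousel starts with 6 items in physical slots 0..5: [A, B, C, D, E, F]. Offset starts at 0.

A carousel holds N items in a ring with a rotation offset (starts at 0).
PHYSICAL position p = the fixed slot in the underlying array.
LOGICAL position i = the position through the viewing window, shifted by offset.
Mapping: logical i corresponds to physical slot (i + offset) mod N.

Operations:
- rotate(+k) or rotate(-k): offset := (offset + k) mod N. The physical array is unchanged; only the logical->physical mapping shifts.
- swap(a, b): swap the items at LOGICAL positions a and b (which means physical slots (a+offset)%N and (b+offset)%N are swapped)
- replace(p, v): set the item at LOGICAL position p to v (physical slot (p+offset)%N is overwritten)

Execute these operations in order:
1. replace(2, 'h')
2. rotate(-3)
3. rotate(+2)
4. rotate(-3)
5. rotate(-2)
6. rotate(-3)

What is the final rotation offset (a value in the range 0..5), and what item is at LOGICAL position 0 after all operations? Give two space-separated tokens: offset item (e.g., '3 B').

Answer: 3 D

Derivation:
After op 1 (replace(2, 'h')): offset=0, physical=[A,B,h,D,E,F], logical=[A,B,h,D,E,F]
After op 2 (rotate(-3)): offset=3, physical=[A,B,h,D,E,F], logical=[D,E,F,A,B,h]
After op 3 (rotate(+2)): offset=5, physical=[A,B,h,D,E,F], logical=[F,A,B,h,D,E]
After op 4 (rotate(-3)): offset=2, physical=[A,B,h,D,E,F], logical=[h,D,E,F,A,B]
After op 5 (rotate(-2)): offset=0, physical=[A,B,h,D,E,F], logical=[A,B,h,D,E,F]
After op 6 (rotate(-3)): offset=3, physical=[A,B,h,D,E,F], logical=[D,E,F,A,B,h]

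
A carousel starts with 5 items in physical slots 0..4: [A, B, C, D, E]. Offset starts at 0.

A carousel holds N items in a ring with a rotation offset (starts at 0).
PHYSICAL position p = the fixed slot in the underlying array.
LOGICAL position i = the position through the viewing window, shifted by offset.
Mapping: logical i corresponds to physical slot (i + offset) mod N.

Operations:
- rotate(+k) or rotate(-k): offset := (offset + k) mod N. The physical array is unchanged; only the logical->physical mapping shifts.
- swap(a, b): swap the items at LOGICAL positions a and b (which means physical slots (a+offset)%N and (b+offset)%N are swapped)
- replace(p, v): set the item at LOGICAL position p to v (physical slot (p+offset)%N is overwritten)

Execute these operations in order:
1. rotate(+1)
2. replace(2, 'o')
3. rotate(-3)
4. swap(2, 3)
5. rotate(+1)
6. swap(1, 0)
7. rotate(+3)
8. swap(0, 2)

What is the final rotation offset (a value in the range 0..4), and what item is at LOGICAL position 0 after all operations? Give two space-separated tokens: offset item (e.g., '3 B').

After op 1 (rotate(+1)): offset=1, physical=[A,B,C,D,E], logical=[B,C,D,E,A]
After op 2 (replace(2, 'o')): offset=1, physical=[A,B,C,o,E], logical=[B,C,o,E,A]
After op 3 (rotate(-3)): offset=3, physical=[A,B,C,o,E], logical=[o,E,A,B,C]
After op 4 (swap(2, 3)): offset=3, physical=[B,A,C,o,E], logical=[o,E,B,A,C]
After op 5 (rotate(+1)): offset=4, physical=[B,A,C,o,E], logical=[E,B,A,C,o]
After op 6 (swap(1, 0)): offset=4, physical=[E,A,C,o,B], logical=[B,E,A,C,o]
After op 7 (rotate(+3)): offset=2, physical=[E,A,C,o,B], logical=[C,o,B,E,A]
After op 8 (swap(0, 2)): offset=2, physical=[E,A,B,o,C], logical=[B,o,C,E,A]

Answer: 2 B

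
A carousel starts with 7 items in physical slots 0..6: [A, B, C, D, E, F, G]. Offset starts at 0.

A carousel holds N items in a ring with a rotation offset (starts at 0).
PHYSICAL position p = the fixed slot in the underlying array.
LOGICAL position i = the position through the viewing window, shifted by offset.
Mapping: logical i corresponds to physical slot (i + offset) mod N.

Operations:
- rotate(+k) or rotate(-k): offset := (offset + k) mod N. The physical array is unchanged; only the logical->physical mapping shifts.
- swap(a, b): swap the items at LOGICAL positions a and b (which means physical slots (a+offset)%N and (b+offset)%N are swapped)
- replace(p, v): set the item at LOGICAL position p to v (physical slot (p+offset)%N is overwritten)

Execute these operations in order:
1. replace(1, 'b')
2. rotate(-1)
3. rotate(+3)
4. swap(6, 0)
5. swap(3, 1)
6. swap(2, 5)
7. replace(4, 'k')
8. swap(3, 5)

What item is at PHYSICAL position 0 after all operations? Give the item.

After op 1 (replace(1, 'b')): offset=0, physical=[A,b,C,D,E,F,G], logical=[A,b,C,D,E,F,G]
After op 2 (rotate(-1)): offset=6, physical=[A,b,C,D,E,F,G], logical=[G,A,b,C,D,E,F]
After op 3 (rotate(+3)): offset=2, physical=[A,b,C,D,E,F,G], logical=[C,D,E,F,G,A,b]
After op 4 (swap(6, 0)): offset=2, physical=[A,C,b,D,E,F,G], logical=[b,D,E,F,G,A,C]
After op 5 (swap(3, 1)): offset=2, physical=[A,C,b,F,E,D,G], logical=[b,F,E,D,G,A,C]
After op 6 (swap(2, 5)): offset=2, physical=[E,C,b,F,A,D,G], logical=[b,F,A,D,G,E,C]
After op 7 (replace(4, 'k')): offset=2, physical=[E,C,b,F,A,D,k], logical=[b,F,A,D,k,E,C]
After op 8 (swap(3, 5)): offset=2, physical=[D,C,b,F,A,E,k], logical=[b,F,A,E,k,D,C]

Answer: D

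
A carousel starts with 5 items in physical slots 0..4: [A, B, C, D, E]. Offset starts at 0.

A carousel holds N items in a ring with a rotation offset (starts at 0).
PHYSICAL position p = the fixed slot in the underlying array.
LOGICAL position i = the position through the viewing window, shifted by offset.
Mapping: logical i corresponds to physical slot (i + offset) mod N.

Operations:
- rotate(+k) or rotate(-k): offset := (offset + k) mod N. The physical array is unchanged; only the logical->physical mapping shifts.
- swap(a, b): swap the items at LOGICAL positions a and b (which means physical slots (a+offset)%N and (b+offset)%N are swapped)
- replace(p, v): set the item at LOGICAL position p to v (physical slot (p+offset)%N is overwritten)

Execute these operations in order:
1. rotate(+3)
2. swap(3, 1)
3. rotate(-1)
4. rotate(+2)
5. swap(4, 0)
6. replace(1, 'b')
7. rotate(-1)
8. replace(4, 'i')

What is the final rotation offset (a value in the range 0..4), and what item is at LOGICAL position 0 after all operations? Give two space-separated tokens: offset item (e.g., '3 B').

Answer: 3 B

Derivation:
After op 1 (rotate(+3)): offset=3, physical=[A,B,C,D,E], logical=[D,E,A,B,C]
After op 2 (swap(3, 1)): offset=3, physical=[A,E,C,D,B], logical=[D,B,A,E,C]
After op 3 (rotate(-1)): offset=2, physical=[A,E,C,D,B], logical=[C,D,B,A,E]
After op 4 (rotate(+2)): offset=4, physical=[A,E,C,D,B], logical=[B,A,E,C,D]
After op 5 (swap(4, 0)): offset=4, physical=[A,E,C,B,D], logical=[D,A,E,C,B]
After op 6 (replace(1, 'b')): offset=4, physical=[b,E,C,B,D], logical=[D,b,E,C,B]
After op 7 (rotate(-1)): offset=3, physical=[b,E,C,B,D], logical=[B,D,b,E,C]
After op 8 (replace(4, 'i')): offset=3, physical=[b,E,i,B,D], logical=[B,D,b,E,i]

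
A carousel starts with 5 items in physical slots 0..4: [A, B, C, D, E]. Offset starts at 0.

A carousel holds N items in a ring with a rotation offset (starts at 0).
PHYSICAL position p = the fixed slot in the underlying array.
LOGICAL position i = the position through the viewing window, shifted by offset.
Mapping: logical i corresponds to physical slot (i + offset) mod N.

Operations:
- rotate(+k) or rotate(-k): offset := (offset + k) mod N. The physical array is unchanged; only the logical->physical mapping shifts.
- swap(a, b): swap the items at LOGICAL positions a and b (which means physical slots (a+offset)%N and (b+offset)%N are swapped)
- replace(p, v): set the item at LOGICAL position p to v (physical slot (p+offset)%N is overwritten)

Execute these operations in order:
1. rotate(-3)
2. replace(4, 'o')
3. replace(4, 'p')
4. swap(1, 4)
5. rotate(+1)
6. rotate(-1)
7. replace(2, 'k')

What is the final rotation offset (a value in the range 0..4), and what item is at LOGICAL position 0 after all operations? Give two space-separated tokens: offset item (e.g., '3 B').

After op 1 (rotate(-3)): offset=2, physical=[A,B,C,D,E], logical=[C,D,E,A,B]
After op 2 (replace(4, 'o')): offset=2, physical=[A,o,C,D,E], logical=[C,D,E,A,o]
After op 3 (replace(4, 'p')): offset=2, physical=[A,p,C,D,E], logical=[C,D,E,A,p]
After op 4 (swap(1, 4)): offset=2, physical=[A,D,C,p,E], logical=[C,p,E,A,D]
After op 5 (rotate(+1)): offset=3, physical=[A,D,C,p,E], logical=[p,E,A,D,C]
After op 6 (rotate(-1)): offset=2, physical=[A,D,C,p,E], logical=[C,p,E,A,D]
After op 7 (replace(2, 'k')): offset=2, physical=[A,D,C,p,k], logical=[C,p,k,A,D]

Answer: 2 C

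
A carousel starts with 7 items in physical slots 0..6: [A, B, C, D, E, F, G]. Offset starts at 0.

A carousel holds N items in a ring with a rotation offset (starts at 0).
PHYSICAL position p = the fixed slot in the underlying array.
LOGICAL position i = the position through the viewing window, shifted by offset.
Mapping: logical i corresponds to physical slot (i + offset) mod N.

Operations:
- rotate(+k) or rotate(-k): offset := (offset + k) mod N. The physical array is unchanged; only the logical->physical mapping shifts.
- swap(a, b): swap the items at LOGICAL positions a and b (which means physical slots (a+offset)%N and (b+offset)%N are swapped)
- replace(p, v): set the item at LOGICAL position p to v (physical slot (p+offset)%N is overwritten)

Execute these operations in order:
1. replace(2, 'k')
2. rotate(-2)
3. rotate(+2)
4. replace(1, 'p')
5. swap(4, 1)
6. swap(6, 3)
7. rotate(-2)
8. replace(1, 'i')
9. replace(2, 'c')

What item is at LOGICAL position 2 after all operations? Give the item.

Answer: c

Derivation:
After op 1 (replace(2, 'k')): offset=0, physical=[A,B,k,D,E,F,G], logical=[A,B,k,D,E,F,G]
After op 2 (rotate(-2)): offset=5, physical=[A,B,k,D,E,F,G], logical=[F,G,A,B,k,D,E]
After op 3 (rotate(+2)): offset=0, physical=[A,B,k,D,E,F,G], logical=[A,B,k,D,E,F,G]
After op 4 (replace(1, 'p')): offset=0, physical=[A,p,k,D,E,F,G], logical=[A,p,k,D,E,F,G]
After op 5 (swap(4, 1)): offset=0, physical=[A,E,k,D,p,F,G], logical=[A,E,k,D,p,F,G]
After op 6 (swap(6, 3)): offset=0, physical=[A,E,k,G,p,F,D], logical=[A,E,k,G,p,F,D]
After op 7 (rotate(-2)): offset=5, physical=[A,E,k,G,p,F,D], logical=[F,D,A,E,k,G,p]
After op 8 (replace(1, 'i')): offset=5, physical=[A,E,k,G,p,F,i], logical=[F,i,A,E,k,G,p]
After op 9 (replace(2, 'c')): offset=5, physical=[c,E,k,G,p,F,i], logical=[F,i,c,E,k,G,p]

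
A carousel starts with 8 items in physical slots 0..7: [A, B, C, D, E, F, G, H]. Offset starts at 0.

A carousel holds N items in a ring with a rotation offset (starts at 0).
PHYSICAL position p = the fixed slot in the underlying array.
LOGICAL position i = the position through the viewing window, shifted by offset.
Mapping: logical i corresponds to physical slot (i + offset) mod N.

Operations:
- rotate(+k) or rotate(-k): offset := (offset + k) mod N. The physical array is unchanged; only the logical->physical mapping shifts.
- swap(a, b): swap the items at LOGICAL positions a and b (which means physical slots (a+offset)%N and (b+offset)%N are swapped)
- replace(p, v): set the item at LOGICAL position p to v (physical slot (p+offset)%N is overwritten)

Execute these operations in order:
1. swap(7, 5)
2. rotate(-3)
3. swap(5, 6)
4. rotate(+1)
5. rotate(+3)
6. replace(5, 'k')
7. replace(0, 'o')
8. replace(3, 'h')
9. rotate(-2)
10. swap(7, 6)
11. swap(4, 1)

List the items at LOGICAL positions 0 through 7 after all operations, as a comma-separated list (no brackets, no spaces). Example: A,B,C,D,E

After op 1 (swap(7, 5)): offset=0, physical=[A,B,C,D,E,H,G,F], logical=[A,B,C,D,E,H,G,F]
After op 2 (rotate(-3)): offset=5, physical=[A,B,C,D,E,H,G,F], logical=[H,G,F,A,B,C,D,E]
After op 3 (swap(5, 6)): offset=5, physical=[A,B,D,C,E,H,G,F], logical=[H,G,F,A,B,D,C,E]
After op 4 (rotate(+1)): offset=6, physical=[A,B,D,C,E,H,G,F], logical=[G,F,A,B,D,C,E,H]
After op 5 (rotate(+3)): offset=1, physical=[A,B,D,C,E,H,G,F], logical=[B,D,C,E,H,G,F,A]
After op 6 (replace(5, 'k')): offset=1, physical=[A,B,D,C,E,H,k,F], logical=[B,D,C,E,H,k,F,A]
After op 7 (replace(0, 'o')): offset=1, physical=[A,o,D,C,E,H,k,F], logical=[o,D,C,E,H,k,F,A]
After op 8 (replace(3, 'h')): offset=1, physical=[A,o,D,C,h,H,k,F], logical=[o,D,C,h,H,k,F,A]
After op 9 (rotate(-2)): offset=7, physical=[A,o,D,C,h,H,k,F], logical=[F,A,o,D,C,h,H,k]
After op 10 (swap(7, 6)): offset=7, physical=[A,o,D,C,h,k,H,F], logical=[F,A,o,D,C,h,k,H]
After op 11 (swap(4, 1)): offset=7, physical=[C,o,D,A,h,k,H,F], logical=[F,C,o,D,A,h,k,H]

Answer: F,C,o,D,A,h,k,H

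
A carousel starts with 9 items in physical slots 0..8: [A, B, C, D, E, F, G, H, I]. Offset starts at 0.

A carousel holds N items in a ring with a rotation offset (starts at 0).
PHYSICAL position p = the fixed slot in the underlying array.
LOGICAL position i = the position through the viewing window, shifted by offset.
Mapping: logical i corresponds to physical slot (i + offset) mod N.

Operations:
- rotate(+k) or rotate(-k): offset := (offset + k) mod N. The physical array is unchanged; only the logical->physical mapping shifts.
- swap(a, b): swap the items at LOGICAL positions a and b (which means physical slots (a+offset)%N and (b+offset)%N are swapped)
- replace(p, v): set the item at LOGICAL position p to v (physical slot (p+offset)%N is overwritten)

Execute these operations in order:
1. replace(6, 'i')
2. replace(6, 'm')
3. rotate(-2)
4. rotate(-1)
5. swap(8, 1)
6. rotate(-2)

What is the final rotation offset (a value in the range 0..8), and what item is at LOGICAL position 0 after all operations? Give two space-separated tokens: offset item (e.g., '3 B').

Answer: 4 E

Derivation:
After op 1 (replace(6, 'i')): offset=0, physical=[A,B,C,D,E,F,i,H,I], logical=[A,B,C,D,E,F,i,H,I]
After op 2 (replace(6, 'm')): offset=0, physical=[A,B,C,D,E,F,m,H,I], logical=[A,B,C,D,E,F,m,H,I]
After op 3 (rotate(-2)): offset=7, physical=[A,B,C,D,E,F,m,H,I], logical=[H,I,A,B,C,D,E,F,m]
After op 4 (rotate(-1)): offset=6, physical=[A,B,C,D,E,F,m,H,I], logical=[m,H,I,A,B,C,D,E,F]
After op 5 (swap(8, 1)): offset=6, physical=[A,B,C,D,E,H,m,F,I], logical=[m,F,I,A,B,C,D,E,H]
After op 6 (rotate(-2)): offset=4, physical=[A,B,C,D,E,H,m,F,I], logical=[E,H,m,F,I,A,B,C,D]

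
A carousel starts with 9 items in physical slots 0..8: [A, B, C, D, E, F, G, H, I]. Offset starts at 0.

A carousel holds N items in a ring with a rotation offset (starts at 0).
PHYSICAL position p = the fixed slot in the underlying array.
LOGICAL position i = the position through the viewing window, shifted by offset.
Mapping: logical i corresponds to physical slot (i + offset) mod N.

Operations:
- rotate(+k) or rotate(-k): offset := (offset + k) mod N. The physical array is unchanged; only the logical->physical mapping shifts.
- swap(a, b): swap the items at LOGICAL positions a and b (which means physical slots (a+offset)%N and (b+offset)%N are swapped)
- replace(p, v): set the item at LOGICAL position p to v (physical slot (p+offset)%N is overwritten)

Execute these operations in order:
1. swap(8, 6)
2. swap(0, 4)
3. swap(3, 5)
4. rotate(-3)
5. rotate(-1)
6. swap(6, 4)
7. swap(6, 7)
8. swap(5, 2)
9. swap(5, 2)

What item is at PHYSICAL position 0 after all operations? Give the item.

After op 1 (swap(8, 6)): offset=0, physical=[A,B,C,D,E,F,I,H,G], logical=[A,B,C,D,E,F,I,H,G]
After op 2 (swap(0, 4)): offset=0, physical=[E,B,C,D,A,F,I,H,G], logical=[E,B,C,D,A,F,I,H,G]
After op 3 (swap(3, 5)): offset=0, physical=[E,B,C,F,A,D,I,H,G], logical=[E,B,C,F,A,D,I,H,G]
After op 4 (rotate(-3)): offset=6, physical=[E,B,C,F,A,D,I,H,G], logical=[I,H,G,E,B,C,F,A,D]
After op 5 (rotate(-1)): offset=5, physical=[E,B,C,F,A,D,I,H,G], logical=[D,I,H,G,E,B,C,F,A]
After op 6 (swap(6, 4)): offset=5, physical=[C,B,E,F,A,D,I,H,G], logical=[D,I,H,G,C,B,E,F,A]
After op 7 (swap(6, 7)): offset=5, physical=[C,B,F,E,A,D,I,H,G], logical=[D,I,H,G,C,B,F,E,A]
After op 8 (swap(5, 2)): offset=5, physical=[C,H,F,E,A,D,I,B,G], logical=[D,I,B,G,C,H,F,E,A]
After op 9 (swap(5, 2)): offset=5, physical=[C,B,F,E,A,D,I,H,G], logical=[D,I,H,G,C,B,F,E,A]

Answer: C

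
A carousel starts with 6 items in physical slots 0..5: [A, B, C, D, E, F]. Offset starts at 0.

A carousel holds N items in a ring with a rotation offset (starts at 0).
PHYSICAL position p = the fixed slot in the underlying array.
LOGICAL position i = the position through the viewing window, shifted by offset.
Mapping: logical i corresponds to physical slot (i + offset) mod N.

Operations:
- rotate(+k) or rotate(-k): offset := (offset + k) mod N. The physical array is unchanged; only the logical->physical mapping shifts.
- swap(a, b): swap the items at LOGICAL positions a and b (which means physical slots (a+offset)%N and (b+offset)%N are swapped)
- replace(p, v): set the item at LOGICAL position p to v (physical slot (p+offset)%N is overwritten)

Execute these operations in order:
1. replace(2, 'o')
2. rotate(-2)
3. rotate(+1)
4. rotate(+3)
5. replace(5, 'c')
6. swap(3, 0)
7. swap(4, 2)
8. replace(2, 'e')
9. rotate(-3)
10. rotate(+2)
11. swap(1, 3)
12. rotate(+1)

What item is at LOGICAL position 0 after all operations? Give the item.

Answer: e

Derivation:
After op 1 (replace(2, 'o')): offset=0, physical=[A,B,o,D,E,F], logical=[A,B,o,D,E,F]
After op 2 (rotate(-2)): offset=4, physical=[A,B,o,D,E,F], logical=[E,F,A,B,o,D]
After op 3 (rotate(+1)): offset=5, physical=[A,B,o,D,E,F], logical=[F,A,B,o,D,E]
After op 4 (rotate(+3)): offset=2, physical=[A,B,o,D,E,F], logical=[o,D,E,F,A,B]
After op 5 (replace(5, 'c')): offset=2, physical=[A,c,o,D,E,F], logical=[o,D,E,F,A,c]
After op 6 (swap(3, 0)): offset=2, physical=[A,c,F,D,E,o], logical=[F,D,E,o,A,c]
After op 7 (swap(4, 2)): offset=2, physical=[E,c,F,D,A,o], logical=[F,D,A,o,E,c]
After op 8 (replace(2, 'e')): offset=2, physical=[E,c,F,D,e,o], logical=[F,D,e,o,E,c]
After op 9 (rotate(-3)): offset=5, physical=[E,c,F,D,e,o], logical=[o,E,c,F,D,e]
After op 10 (rotate(+2)): offset=1, physical=[E,c,F,D,e,o], logical=[c,F,D,e,o,E]
After op 11 (swap(1, 3)): offset=1, physical=[E,c,e,D,F,o], logical=[c,e,D,F,o,E]
After op 12 (rotate(+1)): offset=2, physical=[E,c,e,D,F,o], logical=[e,D,F,o,E,c]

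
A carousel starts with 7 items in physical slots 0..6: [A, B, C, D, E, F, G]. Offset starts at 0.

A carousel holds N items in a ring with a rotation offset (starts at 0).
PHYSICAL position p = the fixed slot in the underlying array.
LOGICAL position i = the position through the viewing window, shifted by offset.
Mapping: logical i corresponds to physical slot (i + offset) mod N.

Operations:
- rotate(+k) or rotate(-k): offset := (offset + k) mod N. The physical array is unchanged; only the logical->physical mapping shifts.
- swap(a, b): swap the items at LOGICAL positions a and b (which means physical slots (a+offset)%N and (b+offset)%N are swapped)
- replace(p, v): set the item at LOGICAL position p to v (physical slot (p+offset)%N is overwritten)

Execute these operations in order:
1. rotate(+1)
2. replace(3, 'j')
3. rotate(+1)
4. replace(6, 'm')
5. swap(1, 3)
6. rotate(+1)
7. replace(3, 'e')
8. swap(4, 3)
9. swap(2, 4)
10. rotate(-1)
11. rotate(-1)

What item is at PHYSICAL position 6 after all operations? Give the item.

After op 1 (rotate(+1)): offset=1, physical=[A,B,C,D,E,F,G], logical=[B,C,D,E,F,G,A]
After op 2 (replace(3, 'j')): offset=1, physical=[A,B,C,D,j,F,G], logical=[B,C,D,j,F,G,A]
After op 3 (rotate(+1)): offset=2, physical=[A,B,C,D,j,F,G], logical=[C,D,j,F,G,A,B]
After op 4 (replace(6, 'm')): offset=2, physical=[A,m,C,D,j,F,G], logical=[C,D,j,F,G,A,m]
After op 5 (swap(1, 3)): offset=2, physical=[A,m,C,F,j,D,G], logical=[C,F,j,D,G,A,m]
After op 6 (rotate(+1)): offset=3, physical=[A,m,C,F,j,D,G], logical=[F,j,D,G,A,m,C]
After op 7 (replace(3, 'e')): offset=3, physical=[A,m,C,F,j,D,e], logical=[F,j,D,e,A,m,C]
After op 8 (swap(4, 3)): offset=3, physical=[e,m,C,F,j,D,A], logical=[F,j,D,A,e,m,C]
After op 9 (swap(2, 4)): offset=3, physical=[D,m,C,F,j,e,A], logical=[F,j,e,A,D,m,C]
After op 10 (rotate(-1)): offset=2, physical=[D,m,C,F,j,e,A], logical=[C,F,j,e,A,D,m]
After op 11 (rotate(-1)): offset=1, physical=[D,m,C,F,j,e,A], logical=[m,C,F,j,e,A,D]

Answer: A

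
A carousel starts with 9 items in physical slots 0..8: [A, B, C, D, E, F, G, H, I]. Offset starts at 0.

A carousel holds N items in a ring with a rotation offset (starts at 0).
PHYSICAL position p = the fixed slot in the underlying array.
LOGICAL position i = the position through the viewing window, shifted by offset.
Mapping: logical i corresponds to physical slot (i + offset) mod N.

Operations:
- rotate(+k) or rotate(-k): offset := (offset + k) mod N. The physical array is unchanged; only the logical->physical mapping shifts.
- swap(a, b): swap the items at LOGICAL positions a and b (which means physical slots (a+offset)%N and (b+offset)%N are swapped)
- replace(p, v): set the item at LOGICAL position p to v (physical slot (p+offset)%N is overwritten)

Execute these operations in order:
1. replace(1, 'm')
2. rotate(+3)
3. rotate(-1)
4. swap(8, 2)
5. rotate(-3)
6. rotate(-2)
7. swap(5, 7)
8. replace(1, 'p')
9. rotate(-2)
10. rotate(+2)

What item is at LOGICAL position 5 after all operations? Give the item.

After op 1 (replace(1, 'm')): offset=0, physical=[A,m,C,D,E,F,G,H,I], logical=[A,m,C,D,E,F,G,H,I]
After op 2 (rotate(+3)): offset=3, physical=[A,m,C,D,E,F,G,H,I], logical=[D,E,F,G,H,I,A,m,C]
After op 3 (rotate(-1)): offset=2, physical=[A,m,C,D,E,F,G,H,I], logical=[C,D,E,F,G,H,I,A,m]
After op 4 (swap(8, 2)): offset=2, physical=[A,E,C,D,m,F,G,H,I], logical=[C,D,m,F,G,H,I,A,E]
After op 5 (rotate(-3)): offset=8, physical=[A,E,C,D,m,F,G,H,I], logical=[I,A,E,C,D,m,F,G,H]
After op 6 (rotate(-2)): offset=6, physical=[A,E,C,D,m,F,G,H,I], logical=[G,H,I,A,E,C,D,m,F]
After op 7 (swap(5, 7)): offset=6, physical=[A,E,m,D,C,F,G,H,I], logical=[G,H,I,A,E,m,D,C,F]
After op 8 (replace(1, 'p')): offset=6, physical=[A,E,m,D,C,F,G,p,I], logical=[G,p,I,A,E,m,D,C,F]
After op 9 (rotate(-2)): offset=4, physical=[A,E,m,D,C,F,G,p,I], logical=[C,F,G,p,I,A,E,m,D]
After op 10 (rotate(+2)): offset=6, physical=[A,E,m,D,C,F,G,p,I], logical=[G,p,I,A,E,m,D,C,F]

Answer: m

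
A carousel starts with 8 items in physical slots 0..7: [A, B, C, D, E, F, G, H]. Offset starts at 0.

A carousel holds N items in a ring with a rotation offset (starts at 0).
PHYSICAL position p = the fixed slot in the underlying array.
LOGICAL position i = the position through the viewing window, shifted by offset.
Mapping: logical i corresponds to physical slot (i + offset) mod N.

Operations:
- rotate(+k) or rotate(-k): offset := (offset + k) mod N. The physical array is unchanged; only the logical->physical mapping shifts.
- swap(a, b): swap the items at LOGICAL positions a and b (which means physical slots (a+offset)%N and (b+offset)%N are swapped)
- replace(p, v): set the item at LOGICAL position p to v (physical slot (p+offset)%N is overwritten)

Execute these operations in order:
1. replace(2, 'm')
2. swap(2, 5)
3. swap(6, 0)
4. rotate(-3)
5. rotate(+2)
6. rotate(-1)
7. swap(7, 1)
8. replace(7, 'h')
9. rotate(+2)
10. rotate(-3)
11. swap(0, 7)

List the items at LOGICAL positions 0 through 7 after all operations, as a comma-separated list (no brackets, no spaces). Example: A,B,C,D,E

Answer: E,A,m,G,B,F,D,h

Derivation:
After op 1 (replace(2, 'm')): offset=0, physical=[A,B,m,D,E,F,G,H], logical=[A,B,m,D,E,F,G,H]
After op 2 (swap(2, 5)): offset=0, physical=[A,B,F,D,E,m,G,H], logical=[A,B,F,D,E,m,G,H]
After op 3 (swap(6, 0)): offset=0, physical=[G,B,F,D,E,m,A,H], logical=[G,B,F,D,E,m,A,H]
After op 4 (rotate(-3)): offset=5, physical=[G,B,F,D,E,m,A,H], logical=[m,A,H,G,B,F,D,E]
After op 5 (rotate(+2)): offset=7, physical=[G,B,F,D,E,m,A,H], logical=[H,G,B,F,D,E,m,A]
After op 6 (rotate(-1)): offset=6, physical=[G,B,F,D,E,m,A,H], logical=[A,H,G,B,F,D,E,m]
After op 7 (swap(7, 1)): offset=6, physical=[G,B,F,D,E,H,A,m], logical=[A,m,G,B,F,D,E,H]
After op 8 (replace(7, 'h')): offset=6, physical=[G,B,F,D,E,h,A,m], logical=[A,m,G,B,F,D,E,h]
After op 9 (rotate(+2)): offset=0, physical=[G,B,F,D,E,h,A,m], logical=[G,B,F,D,E,h,A,m]
After op 10 (rotate(-3)): offset=5, physical=[G,B,F,D,E,h,A,m], logical=[h,A,m,G,B,F,D,E]
After op 11 (swap(0, 7)): offset=5, physical=[G,B,F,D,h,E,A,m], logical=[E,A,m,G,B,F,D,h]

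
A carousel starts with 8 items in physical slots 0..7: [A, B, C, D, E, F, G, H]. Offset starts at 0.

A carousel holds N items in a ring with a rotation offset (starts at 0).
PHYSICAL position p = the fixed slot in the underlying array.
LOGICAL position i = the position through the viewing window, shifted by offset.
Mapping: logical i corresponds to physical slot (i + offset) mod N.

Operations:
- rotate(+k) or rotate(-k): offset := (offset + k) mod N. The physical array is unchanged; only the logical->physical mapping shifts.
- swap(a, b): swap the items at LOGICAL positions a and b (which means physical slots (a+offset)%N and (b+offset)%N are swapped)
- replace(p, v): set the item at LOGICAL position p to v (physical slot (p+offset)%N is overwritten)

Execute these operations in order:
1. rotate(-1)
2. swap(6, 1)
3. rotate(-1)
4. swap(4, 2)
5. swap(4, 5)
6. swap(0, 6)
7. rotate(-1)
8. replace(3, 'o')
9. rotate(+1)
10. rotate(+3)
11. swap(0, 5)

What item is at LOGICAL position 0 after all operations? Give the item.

After op 1 (rotate(-1)): offset=7, physical=[A,B,C,D,E,F,G,H], logical=[H,A,B,C,D,E,F,G]
After op 2 (swap(6, 1)): offset=7, physical=[F,B,C,D,E,A,G,H], logical=[H,F,B,C,D,E,A,G]
After op 3 (rotate(-1)): offset=6, physical=[F,B,C,D,E,A,G,H], logical=[G,H,F,B,C,D,E,A]
After op 4 (swap(4, 2)): offset=6, physical=[C,B,F,D,E,A,G,H], logical=[G,H,C,B,F,D,E,A]
After op 5 (swap(4, 5)): offset=6, physical=[C,B,D,F,E,A,G,H], logical=[G,H,C,B,D,F,E,A]
After op 6 (swap(0, 6)): offset=6, physical=[C,B,D,F,G,A,E,H], logical=[E,H,C,B,D,F,G,A]
After op 7 (rotate(-1)): offset=5, physical=[C,B,D,F,G,A,E,H], logical=[A,E,H,C,B,D,F,G]
After op 8 (replace(3, 'o')): offset=5, physical=[o,B,D,F,G,A,E,H], logical=[A,E,H,o,B,D,F,G]
After op 9 (rotate(+1)): offset=6, physical=[o,B,D,F,G,A,E,H], logical=[E,H,o,B,D,F,G,A]
After op 10 (rotate(+3)): offset=1, physical=[o,B,D,F,G,A,E,H], logical=[B,D,F,G,A,E,H,o]
After op 11 (swap(0, 5)): offset=1, physical=[o,E,D,F,G,A,B,H], logical=[E,D,F,G,A,B,H,o]

Answer: E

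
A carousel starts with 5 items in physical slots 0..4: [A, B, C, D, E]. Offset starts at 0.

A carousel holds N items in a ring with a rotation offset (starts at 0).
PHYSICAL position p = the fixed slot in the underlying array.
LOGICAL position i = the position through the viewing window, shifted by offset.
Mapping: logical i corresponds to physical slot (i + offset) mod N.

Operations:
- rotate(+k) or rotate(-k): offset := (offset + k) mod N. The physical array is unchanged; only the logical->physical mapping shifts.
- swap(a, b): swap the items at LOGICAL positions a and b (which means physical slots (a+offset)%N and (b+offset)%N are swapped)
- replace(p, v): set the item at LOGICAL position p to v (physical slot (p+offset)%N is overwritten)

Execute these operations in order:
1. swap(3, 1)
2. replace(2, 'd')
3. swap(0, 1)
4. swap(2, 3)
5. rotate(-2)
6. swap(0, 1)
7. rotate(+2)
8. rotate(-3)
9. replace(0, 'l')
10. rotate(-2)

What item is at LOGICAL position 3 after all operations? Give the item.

After op 1 (swap(3, 1)): offset=0, physical=[A,D,C,B,E], logical=[A,D,C,B,E]
After op 2 (replace(2, 'd')): offset=0, physical=[A,D,d,B,E], logical=[A,D,d,B,E]
After op 3 (swap(0, 1)): offset=0, physical=[D,A,d,B,E], logical=[D,A,d,B,E]
After op 4 (swap(2, 3)): offset=0, physical=[D,A,B,d,E], logical=[D,A,B,d,E]
After op 5 (rotate(-2)): offset=3, physical=[D,A,B,d,E], logical=[d,E,D,A,B]
After op 6 (swap(0, 1)): offset=3, physical=[D,A,B,E,d], logical=[E,d,D,A,B]
After op 7 (rotate(+2)): offset=0, physical=[D,A,B,E,d], logical=[D,A,B,E,d]
After op 8 (rotate(-3)): offset=2, physical=[D,A,B,E,d], logical=[B,E,d,D,A]
After op 9 (replace(0, 'l')): offset=2, physical=[D,A,l,E,d], logical=[l,E,d,D,A]
After op 10 (rotate(-2)): offset=0, physical=[D,A,l,E,d], logical=[D,A,l,E,d]

Answer: E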